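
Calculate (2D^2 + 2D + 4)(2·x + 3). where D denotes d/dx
8 x + 16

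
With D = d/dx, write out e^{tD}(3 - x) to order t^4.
- t - x + 3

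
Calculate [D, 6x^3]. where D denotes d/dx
18 x^{2}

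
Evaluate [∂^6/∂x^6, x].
6\frac{d^{5}}{dx^{5}}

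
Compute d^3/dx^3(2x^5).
120 x^{2}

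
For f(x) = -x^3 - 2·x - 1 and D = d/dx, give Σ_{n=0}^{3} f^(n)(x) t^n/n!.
- t^{3} - 3 t^{2} x - t \left(3 x^{2} + 2\right) - x^{3} - 2 x - 1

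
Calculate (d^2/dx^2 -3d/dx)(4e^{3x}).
0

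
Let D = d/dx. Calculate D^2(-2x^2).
-4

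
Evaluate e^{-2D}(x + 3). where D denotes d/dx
x + 1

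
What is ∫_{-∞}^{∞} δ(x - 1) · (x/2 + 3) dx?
\frac{7}{2}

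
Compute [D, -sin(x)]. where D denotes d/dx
- \cos{\left(x \right)}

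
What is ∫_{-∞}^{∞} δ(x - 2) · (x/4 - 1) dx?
- \frac{1}{2}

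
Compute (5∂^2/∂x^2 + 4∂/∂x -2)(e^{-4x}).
62 e^{- 4 x}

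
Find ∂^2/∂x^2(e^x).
e^{x}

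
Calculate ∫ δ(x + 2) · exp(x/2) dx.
e^{-1}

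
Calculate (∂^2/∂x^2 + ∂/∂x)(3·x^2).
6 x + 6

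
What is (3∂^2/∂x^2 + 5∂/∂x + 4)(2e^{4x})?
144 e^{4 x}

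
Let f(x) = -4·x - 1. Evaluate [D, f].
-4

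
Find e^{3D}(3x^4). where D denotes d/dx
3 x^{4} + 36 x^{3} + 162 x^{2} + 324 x + 243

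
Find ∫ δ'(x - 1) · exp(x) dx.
- e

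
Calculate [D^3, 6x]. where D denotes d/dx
18D^{2}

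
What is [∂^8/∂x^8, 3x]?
24\frac{d^{7}}{dx^{7}}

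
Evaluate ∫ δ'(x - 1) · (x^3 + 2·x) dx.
-5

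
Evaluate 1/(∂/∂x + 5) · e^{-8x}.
- \frac{e^{- 8 x}}{3}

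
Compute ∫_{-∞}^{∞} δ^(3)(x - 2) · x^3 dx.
-6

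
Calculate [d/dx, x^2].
2 x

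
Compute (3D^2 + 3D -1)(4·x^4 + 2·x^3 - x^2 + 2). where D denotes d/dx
- 4 x^{4} + 46 x^{3} + 163 x^{2} + 30 x - 8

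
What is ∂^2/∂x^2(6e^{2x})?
24 e^{2 x}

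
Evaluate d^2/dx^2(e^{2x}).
4 e^{2 x}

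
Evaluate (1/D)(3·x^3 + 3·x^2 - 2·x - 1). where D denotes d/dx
\frac{3 x^{4}}{4} + x^{3} - x^{2} - x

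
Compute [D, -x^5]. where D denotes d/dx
- 5 x^{4}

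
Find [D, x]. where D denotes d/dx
1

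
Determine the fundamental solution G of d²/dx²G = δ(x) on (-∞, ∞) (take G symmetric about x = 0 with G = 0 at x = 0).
\frac{|x|}{2}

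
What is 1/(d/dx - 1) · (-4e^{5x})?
- e^{5 x}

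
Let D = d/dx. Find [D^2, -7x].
-14D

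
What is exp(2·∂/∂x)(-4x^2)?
- 4 x^{2} - 16 x - 16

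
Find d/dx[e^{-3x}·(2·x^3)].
6 x^{2} \left(1 - x\right) e^{- 3 x}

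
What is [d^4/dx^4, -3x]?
-12\frac{d^{3}}{dx^{3}}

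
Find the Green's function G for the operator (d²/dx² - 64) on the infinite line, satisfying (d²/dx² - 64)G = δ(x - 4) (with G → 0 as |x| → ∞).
-\frac{e^{-8|x - 4|}}{16}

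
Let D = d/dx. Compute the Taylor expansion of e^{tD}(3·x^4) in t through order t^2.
3 x^{2} \left(6 t^{2} + 4 t x + x^{2}\right)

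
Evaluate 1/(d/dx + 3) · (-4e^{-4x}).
4 e^{- 4 x}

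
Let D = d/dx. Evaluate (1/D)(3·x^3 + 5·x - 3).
\frac{3 x^{4}}{4} + \frac{5 x^{2}}{2} - 3 x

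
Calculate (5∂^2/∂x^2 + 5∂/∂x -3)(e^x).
7 e^{x}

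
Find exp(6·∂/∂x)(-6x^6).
- 6 x^{6} - 216 x^{5} - 3240 x^{4} - 25920 x^{3} - 116640 x^{2} - 279936 x - 279936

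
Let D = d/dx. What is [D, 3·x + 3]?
3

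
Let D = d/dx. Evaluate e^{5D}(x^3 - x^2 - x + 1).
x^{3} + 14 x^{2} + 64 x + 96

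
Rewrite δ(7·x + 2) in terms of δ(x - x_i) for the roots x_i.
\frac{\delta(x + 2/7)}{7}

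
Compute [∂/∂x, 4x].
4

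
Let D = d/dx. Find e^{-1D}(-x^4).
- x^{4} + 4 x^{3} - 6 x^{2} + 4 x - 1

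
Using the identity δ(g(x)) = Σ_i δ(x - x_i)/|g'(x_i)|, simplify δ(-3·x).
\frac{\delta(x)}{3}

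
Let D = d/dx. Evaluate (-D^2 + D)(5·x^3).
15 x \left(x - 2\right)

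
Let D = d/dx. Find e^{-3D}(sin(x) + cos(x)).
\sqrt{2} \cos{\left(- x + \frac{\pi}{4} + 3 \right)}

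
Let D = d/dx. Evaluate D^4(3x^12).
35640 x^{8}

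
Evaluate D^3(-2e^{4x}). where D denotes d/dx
- 128 e^{4 x}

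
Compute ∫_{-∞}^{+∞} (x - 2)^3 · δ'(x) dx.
-12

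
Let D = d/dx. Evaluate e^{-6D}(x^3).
x^{3} - 18 x^{2} + 108 x - 216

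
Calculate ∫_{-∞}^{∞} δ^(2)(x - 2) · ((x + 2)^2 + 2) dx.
2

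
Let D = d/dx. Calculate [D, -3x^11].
- 33 x^{10}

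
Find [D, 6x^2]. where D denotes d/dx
12 x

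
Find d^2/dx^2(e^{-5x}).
25 e^{- 5 x}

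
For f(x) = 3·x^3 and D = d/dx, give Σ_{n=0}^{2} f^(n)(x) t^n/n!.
3 x \left(3 t^{2} + 3 t x + x^{2}\right)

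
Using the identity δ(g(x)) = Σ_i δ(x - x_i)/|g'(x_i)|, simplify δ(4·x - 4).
\frac{\delta(x - 1)}{4}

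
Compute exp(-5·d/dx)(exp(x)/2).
\frac{e^{x - 5}}{2}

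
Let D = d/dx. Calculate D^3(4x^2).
0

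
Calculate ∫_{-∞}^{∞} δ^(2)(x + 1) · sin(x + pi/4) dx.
- \cos{\left(\frac{\pi}{4} + 1 \right)}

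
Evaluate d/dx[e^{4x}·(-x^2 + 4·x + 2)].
\left(- 4 x^{2} + 14 x + 12\right) e^{4 x}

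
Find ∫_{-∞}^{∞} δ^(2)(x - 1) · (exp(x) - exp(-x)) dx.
2 \sinh{\left(1 \right)}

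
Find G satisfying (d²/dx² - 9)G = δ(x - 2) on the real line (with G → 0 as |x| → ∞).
-\frac{e^{-3|x - 2|}}{6}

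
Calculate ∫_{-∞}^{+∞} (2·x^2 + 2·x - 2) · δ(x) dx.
-2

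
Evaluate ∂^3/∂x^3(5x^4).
120 x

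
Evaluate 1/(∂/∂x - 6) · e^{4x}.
- \frac{e^{4 x}}{2}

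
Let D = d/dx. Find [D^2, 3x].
6D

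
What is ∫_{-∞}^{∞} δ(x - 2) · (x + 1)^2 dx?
9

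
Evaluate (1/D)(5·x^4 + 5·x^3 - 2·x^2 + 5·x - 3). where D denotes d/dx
x^{5} + \frac{5 x^{4}}{4} - \frac{2 x^{3}}{3} + \frac{5 x^{2}}{2} - 3 x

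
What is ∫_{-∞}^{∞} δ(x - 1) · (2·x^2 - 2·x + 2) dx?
2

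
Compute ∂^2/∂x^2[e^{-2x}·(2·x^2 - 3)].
8 \left(x^{2} - 2 x - 1\right) e^{- 2 x}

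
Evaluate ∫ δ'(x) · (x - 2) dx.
-1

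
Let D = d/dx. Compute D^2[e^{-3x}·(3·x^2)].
3 \left(9 x^{2} - 12 x + 2\right) e^{- 3 x}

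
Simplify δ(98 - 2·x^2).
\frac{\delta(x - 7) + \delta(x + 7)}{28}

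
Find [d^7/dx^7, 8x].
56\frac{d^{6}}{dx^{6}}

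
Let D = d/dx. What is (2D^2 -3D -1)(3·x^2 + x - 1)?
- 3 x^{2} - 19 x + 10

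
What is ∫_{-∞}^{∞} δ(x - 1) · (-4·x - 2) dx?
-6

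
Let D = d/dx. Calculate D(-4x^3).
- 12 x^{2}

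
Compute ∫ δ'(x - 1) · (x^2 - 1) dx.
-2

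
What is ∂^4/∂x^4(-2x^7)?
- 1680 x^{3}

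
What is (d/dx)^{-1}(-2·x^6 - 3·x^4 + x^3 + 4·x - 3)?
- \frac{2 x^{7}}{7} - \frac{3 x^{5}}{5} + \frac{x^{4}}{4} + 2 x^{2} - 3 x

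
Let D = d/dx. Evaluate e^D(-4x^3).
- 4 x^{3} - 12 x^{2} - 12 x - 4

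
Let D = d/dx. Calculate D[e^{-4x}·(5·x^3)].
x^{2} \left(15 - 20 x\right) e^{- 4 x}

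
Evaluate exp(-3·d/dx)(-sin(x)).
- \sin{\left(x - 3 \right)}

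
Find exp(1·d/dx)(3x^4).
3 x^{4} + 12 x^{3} + 18 x^{2} + 12 x + 3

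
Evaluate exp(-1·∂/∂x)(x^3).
x^{3} - 3 x^{2} + 3 x - 1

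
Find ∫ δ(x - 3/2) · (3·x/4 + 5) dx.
\frac{49}{8}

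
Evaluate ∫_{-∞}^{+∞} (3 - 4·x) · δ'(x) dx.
4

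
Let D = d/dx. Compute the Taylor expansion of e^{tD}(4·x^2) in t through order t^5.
4 t^{2} + 8 t x + 4 x^{2}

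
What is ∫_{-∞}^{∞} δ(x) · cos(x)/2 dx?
\frac{1}{2}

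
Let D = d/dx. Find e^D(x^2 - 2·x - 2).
x^{2} - 3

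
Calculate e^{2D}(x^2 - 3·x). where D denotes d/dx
x^{2} + x - 2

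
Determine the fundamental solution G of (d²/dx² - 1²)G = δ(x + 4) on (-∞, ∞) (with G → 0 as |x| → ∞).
-\frac{e^{-|x + 4|}}{2}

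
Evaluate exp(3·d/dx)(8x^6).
8 x^{6} + 144 x^{5} + 1080 x^{4} + 4320 x^{3} + 9720 x^{2} + 11664 x + 5832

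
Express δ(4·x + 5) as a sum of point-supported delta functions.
\frac{\delta(x + 5/4)}{4}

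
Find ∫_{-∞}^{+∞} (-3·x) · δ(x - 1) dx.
-3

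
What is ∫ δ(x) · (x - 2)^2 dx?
4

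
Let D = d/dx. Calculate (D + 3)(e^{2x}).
5 e^{2 x}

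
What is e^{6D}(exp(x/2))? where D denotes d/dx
e^{\frac{x}{2} + 3}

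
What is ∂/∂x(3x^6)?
18 x^{5}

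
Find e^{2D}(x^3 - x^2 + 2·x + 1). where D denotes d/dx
x^{3} + 5 x^{2} + 10 x + 9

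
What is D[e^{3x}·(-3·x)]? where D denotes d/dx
\left(- 9 x - 3\right) e^{3 x}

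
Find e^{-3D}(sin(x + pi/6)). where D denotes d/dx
\sin{\left(x - 3 + \frac{\pi}{6} \right)}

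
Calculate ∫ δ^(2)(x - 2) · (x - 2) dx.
0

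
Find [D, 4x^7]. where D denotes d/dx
28 x^{6}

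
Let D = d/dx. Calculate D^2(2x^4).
24 x^{2}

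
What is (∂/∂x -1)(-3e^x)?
0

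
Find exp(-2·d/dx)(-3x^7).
- 3 x^{7} + 42 x^{6} - 252 x^{5} + 840 x^{4} - 1680 x^{3} + 2016 x^{2} - 1344 x + 384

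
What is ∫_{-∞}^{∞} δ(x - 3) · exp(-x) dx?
e^{-3}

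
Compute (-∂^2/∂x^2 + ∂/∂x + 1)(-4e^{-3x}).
44 e^{- 3 x}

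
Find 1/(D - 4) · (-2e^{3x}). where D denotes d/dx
2 e^{3 x}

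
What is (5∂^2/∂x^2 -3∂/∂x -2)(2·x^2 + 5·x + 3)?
- 4 x^{2} - 22 x - 1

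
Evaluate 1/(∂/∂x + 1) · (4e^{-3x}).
- 2 e^{- 3 x}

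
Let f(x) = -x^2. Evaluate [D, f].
- 2 x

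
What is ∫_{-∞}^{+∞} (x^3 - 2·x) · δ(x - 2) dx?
4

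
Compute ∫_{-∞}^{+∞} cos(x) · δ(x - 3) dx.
\cos{\left(3 \right)}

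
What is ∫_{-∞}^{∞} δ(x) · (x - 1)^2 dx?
1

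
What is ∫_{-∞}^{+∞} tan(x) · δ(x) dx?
0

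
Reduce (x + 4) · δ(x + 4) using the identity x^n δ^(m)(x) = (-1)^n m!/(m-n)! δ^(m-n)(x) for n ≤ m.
0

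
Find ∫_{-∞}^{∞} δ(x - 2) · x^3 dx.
8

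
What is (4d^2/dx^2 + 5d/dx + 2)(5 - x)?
5 - 2 x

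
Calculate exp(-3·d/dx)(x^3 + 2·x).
x^{3} - 9 x^{2} + 29 x - 33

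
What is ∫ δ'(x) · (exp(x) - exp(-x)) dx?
-2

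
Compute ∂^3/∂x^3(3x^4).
72 x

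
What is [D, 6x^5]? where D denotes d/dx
30 x^{4}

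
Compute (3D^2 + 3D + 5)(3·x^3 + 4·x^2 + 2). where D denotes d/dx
15 x^{3} + 47 x^{2} + 78 x + 34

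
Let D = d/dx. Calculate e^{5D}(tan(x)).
\tan{\left(x + 5 \right)}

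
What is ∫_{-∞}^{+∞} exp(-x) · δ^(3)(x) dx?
1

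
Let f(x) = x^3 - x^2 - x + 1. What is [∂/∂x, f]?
3 x^{2} - 2 x - 1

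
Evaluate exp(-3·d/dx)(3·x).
3 x - 9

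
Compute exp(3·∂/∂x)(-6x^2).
- 6 x^{2} - 36 x - 54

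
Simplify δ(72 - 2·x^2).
\frac{\delta(x - 6) + \delta(x + 6)}{24}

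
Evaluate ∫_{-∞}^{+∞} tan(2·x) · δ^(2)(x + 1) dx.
- \frac{8 \tan{\left(2 \right)}}{\cos^{2}{\left(2 \right)}}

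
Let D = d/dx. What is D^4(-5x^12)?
- 59400 x^{8}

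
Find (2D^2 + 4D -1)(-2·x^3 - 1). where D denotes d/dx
2 x^{3} - 24 x^{2} - 24 x + 1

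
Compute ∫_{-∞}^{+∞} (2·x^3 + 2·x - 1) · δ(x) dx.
-1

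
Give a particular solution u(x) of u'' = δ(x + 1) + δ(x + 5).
\frac{|x + 1|}{2} + \frac{|x + 5|}{2}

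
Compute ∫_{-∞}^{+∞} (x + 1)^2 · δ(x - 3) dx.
16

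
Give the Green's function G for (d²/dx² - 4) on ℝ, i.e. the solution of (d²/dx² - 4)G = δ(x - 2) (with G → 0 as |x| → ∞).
-\frac{e^{-2|x - 2|}}{4}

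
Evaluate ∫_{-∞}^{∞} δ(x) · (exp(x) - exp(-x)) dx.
0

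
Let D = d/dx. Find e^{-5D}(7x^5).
7 x^{5} - 175 x^{4} + 1750 x^{3} - 8750 x^{2} + 21875 x - 21875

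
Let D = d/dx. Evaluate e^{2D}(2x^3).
2 x^{3} + 12 x^{2} + 24 x + 16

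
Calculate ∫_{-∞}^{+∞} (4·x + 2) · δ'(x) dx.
-4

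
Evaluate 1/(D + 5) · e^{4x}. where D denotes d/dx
\frac{e^{4 x}}{9}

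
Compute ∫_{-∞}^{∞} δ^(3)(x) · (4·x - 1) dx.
0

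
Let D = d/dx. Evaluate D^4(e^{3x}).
81 e^{3 x}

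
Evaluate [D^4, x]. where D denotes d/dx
4D^{3}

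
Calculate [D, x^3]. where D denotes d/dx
3 x^{2}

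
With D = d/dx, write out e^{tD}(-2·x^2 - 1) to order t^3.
- 2 t^{2} - 4 t x - 2 x^{2} - 1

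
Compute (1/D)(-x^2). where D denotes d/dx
- \frac{x^{3}}{3}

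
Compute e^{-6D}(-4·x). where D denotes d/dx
24 - 4 x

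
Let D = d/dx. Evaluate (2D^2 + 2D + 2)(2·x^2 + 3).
4 x^{2} + 8 x + 14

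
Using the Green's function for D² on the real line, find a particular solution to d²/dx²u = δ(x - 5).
\frac{|x - 5|}{2}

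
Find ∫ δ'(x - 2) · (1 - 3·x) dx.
3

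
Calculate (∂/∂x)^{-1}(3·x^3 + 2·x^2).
\frac{3 x^{4}}{4} + \frac{2 x^{3}}{3}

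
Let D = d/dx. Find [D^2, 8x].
16D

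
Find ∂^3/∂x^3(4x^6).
480 x^{3}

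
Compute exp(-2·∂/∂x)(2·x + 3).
2 x - 1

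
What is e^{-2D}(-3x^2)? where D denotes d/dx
- 3 x^{2} + 12 x - 12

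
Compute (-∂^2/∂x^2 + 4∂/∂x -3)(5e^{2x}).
5 e^{2 x}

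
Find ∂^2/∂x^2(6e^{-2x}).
24 e^{- 2 x}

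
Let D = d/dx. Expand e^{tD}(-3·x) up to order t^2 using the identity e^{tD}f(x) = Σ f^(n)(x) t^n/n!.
- 3 t - 3 x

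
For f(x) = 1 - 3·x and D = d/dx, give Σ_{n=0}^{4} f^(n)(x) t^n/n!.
- 3 t - 3 x + 1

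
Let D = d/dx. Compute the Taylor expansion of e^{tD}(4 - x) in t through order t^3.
- t - x + 4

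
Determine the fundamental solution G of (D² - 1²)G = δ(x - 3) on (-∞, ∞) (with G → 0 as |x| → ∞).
-\frac{e^{-|x - 3|}}{2}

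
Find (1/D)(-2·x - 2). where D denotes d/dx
- x^{2} - 2 x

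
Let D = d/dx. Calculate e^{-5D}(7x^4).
7 x^{4} - 140 x^{3} + 1050 x^{2} - 3500 x + 4375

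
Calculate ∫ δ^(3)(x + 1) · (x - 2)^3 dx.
-6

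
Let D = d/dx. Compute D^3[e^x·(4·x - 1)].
\left(4 x + 11\right) e^{x}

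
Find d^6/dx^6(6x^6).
4320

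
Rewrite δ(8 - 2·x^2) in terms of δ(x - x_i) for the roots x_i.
\frac{\delta(x - 2) + \delta(x + 2)}{8}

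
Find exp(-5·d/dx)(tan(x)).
\tan{\left(x - 5 \right)}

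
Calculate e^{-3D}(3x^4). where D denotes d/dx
3 x^{4} - 36 x^{3} + 162 x^{2} - 324 x + 243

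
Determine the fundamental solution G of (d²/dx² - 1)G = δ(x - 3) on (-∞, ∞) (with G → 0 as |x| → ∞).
-\frac{e^{-|x - 3|}}{2}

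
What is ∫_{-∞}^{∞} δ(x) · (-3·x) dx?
0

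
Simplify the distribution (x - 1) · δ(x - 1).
0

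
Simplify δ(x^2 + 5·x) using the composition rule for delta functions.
\frac{\delta(x + 5) + \delta(x)}{5}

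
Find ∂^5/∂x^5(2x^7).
5040 x^{2}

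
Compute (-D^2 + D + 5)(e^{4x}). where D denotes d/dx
- 7 e^{4 x}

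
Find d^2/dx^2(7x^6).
210 x^{4}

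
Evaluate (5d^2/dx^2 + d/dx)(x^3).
3 x \left(x + 10\right)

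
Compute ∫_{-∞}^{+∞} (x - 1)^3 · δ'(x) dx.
-3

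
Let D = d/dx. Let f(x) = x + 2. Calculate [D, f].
1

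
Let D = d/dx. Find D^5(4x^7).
10080 x^{2}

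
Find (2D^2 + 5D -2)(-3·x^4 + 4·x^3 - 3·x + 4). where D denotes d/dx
6 x^{4} - 68 x^{3} - 12 x^{2} + 54 x - 23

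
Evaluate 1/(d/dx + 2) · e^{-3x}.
- e^{- 3 x}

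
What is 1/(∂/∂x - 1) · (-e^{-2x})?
\frac{e^{- 2 x}}{3}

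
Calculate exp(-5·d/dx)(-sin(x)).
- \sin{\left(x - 5 \right)}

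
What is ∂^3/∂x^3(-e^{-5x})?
125 e^{- 5 x}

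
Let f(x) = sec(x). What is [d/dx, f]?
\tan{\left(x \right)} \sec{\left(x \right)}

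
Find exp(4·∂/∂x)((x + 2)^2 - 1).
x^{2} + 12 x + 35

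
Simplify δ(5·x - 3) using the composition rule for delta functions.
\frac{\delta(x - 3/5)}{5}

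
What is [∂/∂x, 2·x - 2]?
2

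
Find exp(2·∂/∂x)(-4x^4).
- 4 x^{4} - 32 x^{3} - 96 x^{2} - 128 x - 64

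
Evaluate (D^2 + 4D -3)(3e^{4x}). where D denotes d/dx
87 e^{4 x}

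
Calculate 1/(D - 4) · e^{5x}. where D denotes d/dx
e^{5 x}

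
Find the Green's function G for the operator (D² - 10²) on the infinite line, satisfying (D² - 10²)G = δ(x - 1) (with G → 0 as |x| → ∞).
-\frac{e^{-10|x - 1|}}{20}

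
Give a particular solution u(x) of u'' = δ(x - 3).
\frac{|x - 3|}{2}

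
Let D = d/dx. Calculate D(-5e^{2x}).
- 10 e^{2 x}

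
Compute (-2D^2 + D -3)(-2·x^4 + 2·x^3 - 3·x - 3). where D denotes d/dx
6 x^{4} - 14 x^{3} + 54 x^{2} - 15 x + 6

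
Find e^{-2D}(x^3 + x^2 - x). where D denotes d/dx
x^{3} - 5 x^{2} + 7 x - 2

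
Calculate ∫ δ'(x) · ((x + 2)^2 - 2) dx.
-4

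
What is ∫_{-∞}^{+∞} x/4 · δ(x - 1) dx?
\frac{1}{4}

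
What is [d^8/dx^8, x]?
8\frac{d^{7}}{dx^{7}}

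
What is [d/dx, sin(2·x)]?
2 \cos{\left(2 x \right)}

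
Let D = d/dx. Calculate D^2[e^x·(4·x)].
4 \left(x + 2\right) e^{x}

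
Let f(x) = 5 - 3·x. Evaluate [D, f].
-3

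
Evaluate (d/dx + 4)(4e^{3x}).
28 e^{3 x}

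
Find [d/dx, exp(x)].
e^{x}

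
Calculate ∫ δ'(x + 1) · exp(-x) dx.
e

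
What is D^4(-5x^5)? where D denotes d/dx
- 600 x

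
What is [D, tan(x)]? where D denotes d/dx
\frac{1}{\cos^{2}{\left(x \right)}}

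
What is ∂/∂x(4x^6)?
24 x^{5}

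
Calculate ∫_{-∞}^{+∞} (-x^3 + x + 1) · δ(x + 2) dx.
7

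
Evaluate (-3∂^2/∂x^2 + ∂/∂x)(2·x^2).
4 x - 12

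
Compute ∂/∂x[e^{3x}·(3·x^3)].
9 x^{2} \left(x + 1\right) e^{3 x}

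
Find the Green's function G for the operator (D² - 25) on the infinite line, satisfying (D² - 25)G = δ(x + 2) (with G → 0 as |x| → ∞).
-\frac{e^{-5|x + 2|}}{10}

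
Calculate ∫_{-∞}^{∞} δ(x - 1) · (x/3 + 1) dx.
\frac{4}{3}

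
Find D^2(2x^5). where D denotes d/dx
40 x^{3}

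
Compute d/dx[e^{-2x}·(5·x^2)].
10 x \left(1 - x\right) e^{- 2 x}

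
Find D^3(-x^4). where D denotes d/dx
- 24 x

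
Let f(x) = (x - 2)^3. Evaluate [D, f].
3 \left(x - 2\right)^{2}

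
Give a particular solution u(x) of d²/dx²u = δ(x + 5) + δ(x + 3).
\frac{|x + 5|}{2} + \frac{|x + 3|}{2}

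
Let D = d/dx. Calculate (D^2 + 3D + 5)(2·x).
10 x + 6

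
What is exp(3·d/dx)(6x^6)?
6 x^{6} + 108 x^{5} + 810 x^{4} + 3240 x^{3} + 7290 x^{2} + 8748 x + 4374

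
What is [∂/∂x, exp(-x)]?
- e^{- x}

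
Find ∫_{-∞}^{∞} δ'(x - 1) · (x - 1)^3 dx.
0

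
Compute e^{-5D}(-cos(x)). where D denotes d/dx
- \cos{\left(x - 5 \right)}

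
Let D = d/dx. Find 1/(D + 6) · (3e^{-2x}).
\frac{3 e^{- 2 x}}{4}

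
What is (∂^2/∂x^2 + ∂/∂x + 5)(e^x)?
7 e^{x}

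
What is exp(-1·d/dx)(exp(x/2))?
e^{\frac{x}{2} - \frac{1}{2}}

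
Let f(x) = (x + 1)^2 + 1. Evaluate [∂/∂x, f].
2 x + 2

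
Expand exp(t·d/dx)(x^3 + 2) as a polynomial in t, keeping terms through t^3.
t^{3} + 3 t^{2} x + 3 t x^{2} + x^{3} + 2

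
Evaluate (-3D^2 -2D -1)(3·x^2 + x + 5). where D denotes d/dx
- 3 x^{2} - 13 x - 25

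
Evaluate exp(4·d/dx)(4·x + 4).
4 x + 20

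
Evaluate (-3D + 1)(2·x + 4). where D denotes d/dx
2 x - 2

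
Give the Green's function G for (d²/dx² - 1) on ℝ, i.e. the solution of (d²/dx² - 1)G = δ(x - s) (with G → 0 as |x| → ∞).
-\frac{e^{-|x-s|}}{2}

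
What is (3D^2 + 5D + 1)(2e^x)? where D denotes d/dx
18 e^{x}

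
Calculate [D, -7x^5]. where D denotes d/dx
- 35 x^{4}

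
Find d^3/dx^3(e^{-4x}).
- 64 e^{- 4 x}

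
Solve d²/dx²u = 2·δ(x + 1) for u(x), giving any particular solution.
|x + 1|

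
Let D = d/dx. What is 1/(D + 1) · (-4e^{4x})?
- \frac{4 e^{4 x}}{5}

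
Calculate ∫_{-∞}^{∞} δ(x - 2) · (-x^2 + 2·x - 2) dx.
-2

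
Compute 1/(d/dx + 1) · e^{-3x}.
- \frac{e^{- 3 x}}{2}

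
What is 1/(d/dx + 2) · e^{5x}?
\frac{e^{5 x}}{7}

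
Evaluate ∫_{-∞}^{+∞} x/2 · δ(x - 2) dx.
1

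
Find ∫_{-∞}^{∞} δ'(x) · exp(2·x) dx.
-2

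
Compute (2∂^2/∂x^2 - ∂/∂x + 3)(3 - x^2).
- 3 x^{2} + 2 x + 5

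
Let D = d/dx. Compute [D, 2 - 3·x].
-3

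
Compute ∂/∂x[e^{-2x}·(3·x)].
3 \left(1 - 2 x\right) e^{- 2 x}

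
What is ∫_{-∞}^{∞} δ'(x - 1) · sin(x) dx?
- \cos{\left(1 \right)}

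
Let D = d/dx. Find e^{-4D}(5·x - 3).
5 x - 23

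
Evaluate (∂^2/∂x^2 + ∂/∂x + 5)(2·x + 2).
10 x + 12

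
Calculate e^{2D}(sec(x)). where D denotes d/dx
\sec{\left(x + 2 \right)}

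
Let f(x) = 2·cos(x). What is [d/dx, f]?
- 2 \sin{\left(x \right)}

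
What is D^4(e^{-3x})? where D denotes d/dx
81 e^{- 3 x}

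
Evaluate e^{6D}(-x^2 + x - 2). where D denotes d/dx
- x^{2} - 11 x - 32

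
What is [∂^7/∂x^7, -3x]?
-21\frac{d^{6}}{dx^{6}}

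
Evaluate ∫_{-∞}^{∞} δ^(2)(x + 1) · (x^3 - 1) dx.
-6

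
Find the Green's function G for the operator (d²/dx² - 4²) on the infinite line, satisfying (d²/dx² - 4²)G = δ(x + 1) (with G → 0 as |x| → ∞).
-\frac{e^{-4|x + 1|}}{8}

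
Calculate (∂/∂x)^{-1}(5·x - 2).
\frac{5 x^{2}}{2} - 2 x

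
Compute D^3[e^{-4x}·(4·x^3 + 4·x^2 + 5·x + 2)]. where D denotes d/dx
8 \left(- 32 x^{3} + 40 x^{2} - 28 x + 5\right) e^{- 4 x}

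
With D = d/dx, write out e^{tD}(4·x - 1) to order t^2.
4 t + 4 x - 1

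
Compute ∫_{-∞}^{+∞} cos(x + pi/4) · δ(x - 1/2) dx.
\cos{\left(\frac{1}{2} + \frac{\pi}{4} \right)}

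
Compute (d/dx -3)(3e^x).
- 6 e^{x}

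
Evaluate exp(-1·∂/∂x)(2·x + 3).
2 x + 1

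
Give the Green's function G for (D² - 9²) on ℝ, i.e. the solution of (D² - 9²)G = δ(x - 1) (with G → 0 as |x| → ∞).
-\frac{e^{-9|x - 1|}}{18}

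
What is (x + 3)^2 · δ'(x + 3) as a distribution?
0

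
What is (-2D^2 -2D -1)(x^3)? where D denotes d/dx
x \left(- x^{2} - 6 x - 12\right)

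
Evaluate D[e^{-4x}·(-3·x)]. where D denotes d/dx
3 \left(4 x - 1\right) e^{- 4 x}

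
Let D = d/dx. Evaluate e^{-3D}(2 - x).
5 - x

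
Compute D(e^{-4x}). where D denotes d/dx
- 4 e^{- 4 x}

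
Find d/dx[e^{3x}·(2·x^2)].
2 x \left(3 x + 2\right) e^{3 x}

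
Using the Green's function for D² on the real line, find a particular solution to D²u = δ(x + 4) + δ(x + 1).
\frac{|x + 4|}{2} + \frac{|x + 1|}{2}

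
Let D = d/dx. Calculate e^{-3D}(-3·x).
9 - 3 x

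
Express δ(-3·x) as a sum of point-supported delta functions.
\frac{\delta(x)}{3}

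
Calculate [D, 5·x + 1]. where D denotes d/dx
5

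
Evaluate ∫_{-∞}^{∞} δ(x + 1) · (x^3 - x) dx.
0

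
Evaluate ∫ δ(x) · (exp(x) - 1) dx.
0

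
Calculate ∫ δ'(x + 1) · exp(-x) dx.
e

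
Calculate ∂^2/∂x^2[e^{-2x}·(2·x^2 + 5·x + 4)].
4 x \left(2 x + 1\right) e^{- 2 x}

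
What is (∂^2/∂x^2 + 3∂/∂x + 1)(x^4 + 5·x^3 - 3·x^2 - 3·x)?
x^{4} + 17 x^{3} + 54 x^{2} + 9 x - 15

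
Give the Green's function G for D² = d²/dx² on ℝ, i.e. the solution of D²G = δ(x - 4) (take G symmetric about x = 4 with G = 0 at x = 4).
\frac{|x - 4|}{2}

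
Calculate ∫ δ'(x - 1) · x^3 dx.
-3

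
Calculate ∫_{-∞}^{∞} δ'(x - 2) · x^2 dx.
-4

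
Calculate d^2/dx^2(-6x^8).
- 336 x^{6}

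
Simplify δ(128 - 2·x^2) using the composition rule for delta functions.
\frac{\delta(x - 8) + \delta(x + 8)}{32}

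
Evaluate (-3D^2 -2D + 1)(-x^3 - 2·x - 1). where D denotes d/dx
- x^{3} + 6 x^{2} + 16 x + 3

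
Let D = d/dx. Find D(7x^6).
42 x^{5}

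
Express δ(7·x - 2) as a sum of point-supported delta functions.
\frac{\delta(x - 2/7)}{7}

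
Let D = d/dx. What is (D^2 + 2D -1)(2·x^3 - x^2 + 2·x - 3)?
- 2 x^{3} + 13 x^{2} + 6 x + 5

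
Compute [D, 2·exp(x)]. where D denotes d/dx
2 e^{x}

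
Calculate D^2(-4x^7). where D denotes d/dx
- 168 x^{5}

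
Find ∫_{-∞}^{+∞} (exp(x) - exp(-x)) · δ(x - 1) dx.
2 \sinh{\left(1 \right)}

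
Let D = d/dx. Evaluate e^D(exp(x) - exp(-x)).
2 \sinh{\left(x + 1 \right)}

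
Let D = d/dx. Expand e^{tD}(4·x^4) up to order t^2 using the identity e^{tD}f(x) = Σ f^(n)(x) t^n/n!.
4 x^{2} \left(6 t^{2} + 4 t x + x^{2}\right)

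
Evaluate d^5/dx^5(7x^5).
840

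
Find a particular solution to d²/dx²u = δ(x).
\frac{|x|}{2}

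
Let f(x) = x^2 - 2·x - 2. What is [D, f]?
2 x - 2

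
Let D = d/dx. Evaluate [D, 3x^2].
6 x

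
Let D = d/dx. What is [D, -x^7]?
- 7 x^{6}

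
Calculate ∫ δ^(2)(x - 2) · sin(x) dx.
- \sin{\left(2 \right)}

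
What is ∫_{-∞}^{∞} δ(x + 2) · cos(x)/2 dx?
\frac{\cos{\left(2 \right)}}{2}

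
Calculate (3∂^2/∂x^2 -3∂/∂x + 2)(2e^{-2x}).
40 e^{- 2 x}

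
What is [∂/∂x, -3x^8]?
- 24 x^{7}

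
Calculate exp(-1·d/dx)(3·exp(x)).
3 e^{x - 1}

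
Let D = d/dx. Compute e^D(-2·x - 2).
- 2 x - 4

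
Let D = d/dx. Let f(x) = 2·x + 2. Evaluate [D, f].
2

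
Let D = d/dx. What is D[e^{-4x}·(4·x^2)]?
8 x \left(1 - 2 x\right) e^{- 4 x}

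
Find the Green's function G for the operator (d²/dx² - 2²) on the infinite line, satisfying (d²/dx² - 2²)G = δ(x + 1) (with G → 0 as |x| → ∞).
-\frac{e^{-2|x + 1|}}{4}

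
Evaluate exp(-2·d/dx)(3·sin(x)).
3 \sin{\left(x - 2 \right)}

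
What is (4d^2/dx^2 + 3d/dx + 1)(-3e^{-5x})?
- 258 e^{- 5 x}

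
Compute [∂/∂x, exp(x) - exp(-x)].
2 \cosh{\left(x \right)}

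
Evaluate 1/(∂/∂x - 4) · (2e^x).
- \frac{2 e^{x}}{3}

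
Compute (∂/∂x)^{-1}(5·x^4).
x^{5}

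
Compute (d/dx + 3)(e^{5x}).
8 e^{5 x}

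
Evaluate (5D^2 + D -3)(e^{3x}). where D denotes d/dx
45 e^{3 x}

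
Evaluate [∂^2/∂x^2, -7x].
-14\frac{d}{dx}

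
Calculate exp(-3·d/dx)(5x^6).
5 x^{6} - 90 x^{5} + 675 x^{4} - 2700 x^{3} + 6075 x^{2} - 7290 x + 3645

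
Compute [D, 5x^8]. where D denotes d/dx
40 x^{7}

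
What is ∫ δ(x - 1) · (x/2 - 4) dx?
- \frac{7}{2}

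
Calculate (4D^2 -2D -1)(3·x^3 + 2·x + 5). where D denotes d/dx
- 3 x^{3} - 18 x^{2} + 70 x - 9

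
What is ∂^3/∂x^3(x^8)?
336 x^{5}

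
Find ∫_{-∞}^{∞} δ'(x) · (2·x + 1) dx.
-2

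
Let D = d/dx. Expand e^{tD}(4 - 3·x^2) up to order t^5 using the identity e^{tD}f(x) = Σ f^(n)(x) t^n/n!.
- 3 t^{2} - 6 t x - 3 x^{2} + 4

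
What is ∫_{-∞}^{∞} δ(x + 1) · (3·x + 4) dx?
1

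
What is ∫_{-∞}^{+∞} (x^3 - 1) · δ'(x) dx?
0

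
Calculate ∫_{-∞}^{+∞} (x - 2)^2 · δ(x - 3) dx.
1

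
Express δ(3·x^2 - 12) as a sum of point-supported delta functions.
\frac{\delta(x - 2) + \delta(x + 2)}{12}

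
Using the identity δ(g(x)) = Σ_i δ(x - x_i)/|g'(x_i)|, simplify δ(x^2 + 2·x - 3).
\frac{\delta(x + 3) + \delta(x - 1)}{4}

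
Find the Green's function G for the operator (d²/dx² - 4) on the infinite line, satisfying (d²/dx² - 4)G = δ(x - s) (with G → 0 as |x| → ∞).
-\frac{e^{-2|x-s|}}{4}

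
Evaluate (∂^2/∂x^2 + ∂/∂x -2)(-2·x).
4 x - 2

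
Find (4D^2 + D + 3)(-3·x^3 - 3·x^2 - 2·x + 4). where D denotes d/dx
- 9 x^{3} - 18 x^{2} - 84 x - 14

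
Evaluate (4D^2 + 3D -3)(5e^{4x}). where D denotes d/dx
365 e^{4 x}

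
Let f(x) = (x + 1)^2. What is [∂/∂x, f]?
2 x + 2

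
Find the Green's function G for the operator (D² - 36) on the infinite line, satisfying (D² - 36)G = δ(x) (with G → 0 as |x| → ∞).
-\frac{e^{-6|x|}}{12}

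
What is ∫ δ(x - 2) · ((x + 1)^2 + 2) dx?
11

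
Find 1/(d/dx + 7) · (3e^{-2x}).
\frac{3 e^{- 2 x}}{5}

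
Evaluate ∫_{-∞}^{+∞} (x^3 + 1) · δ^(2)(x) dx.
0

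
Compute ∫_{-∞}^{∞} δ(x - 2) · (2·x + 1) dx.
5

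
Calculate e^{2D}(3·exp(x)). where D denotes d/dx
3 e^{x + 2}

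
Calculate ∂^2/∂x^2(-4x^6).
- 120 x^{4}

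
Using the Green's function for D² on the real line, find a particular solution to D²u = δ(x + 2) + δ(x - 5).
\frac{|x + 2|}{2} + \frac{|x - 5|}{2}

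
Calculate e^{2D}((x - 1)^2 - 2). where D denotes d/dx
x^{2} + 2 x - 1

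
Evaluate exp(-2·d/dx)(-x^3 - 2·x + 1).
- x^{3} + 6 x^{2} - 14 x + 13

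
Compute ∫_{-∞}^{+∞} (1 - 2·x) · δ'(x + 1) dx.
2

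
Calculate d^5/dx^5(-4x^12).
- 380160 x^{7}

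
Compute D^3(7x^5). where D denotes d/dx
420 x^{2}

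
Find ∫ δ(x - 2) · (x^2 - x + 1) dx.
3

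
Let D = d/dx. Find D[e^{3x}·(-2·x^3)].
6 x^{2} \left(- x - 1\right) e^{3 x}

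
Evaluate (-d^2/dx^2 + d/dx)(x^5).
5 x^{3} \left(x - 4\right)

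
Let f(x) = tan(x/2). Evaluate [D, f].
\frac{1}{\cos{\left(x \right)} + 1}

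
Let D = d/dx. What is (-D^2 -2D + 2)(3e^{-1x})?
9 e^{- x}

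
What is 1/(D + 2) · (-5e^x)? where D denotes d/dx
- \frac{5 e^{x}}{3}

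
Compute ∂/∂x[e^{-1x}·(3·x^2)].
3 x \left(2 - x\right) e^{- x}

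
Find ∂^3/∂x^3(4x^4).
96 x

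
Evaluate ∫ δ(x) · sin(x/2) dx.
0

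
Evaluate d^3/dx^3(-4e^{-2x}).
32 e^{- 2 x}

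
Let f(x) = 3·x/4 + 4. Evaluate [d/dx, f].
\frac{3}{4}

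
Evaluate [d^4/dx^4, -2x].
-8\frac{d^{3}}{dx^{3}}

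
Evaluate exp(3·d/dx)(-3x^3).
- 3 x^{3} - 27 x^{2} - 81 x - 81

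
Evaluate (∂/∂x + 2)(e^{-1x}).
e^{- x}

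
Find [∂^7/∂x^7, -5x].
-35\frac{d^{6}}{dx^{6}}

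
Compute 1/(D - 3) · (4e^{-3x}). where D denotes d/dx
- \frac{2 e^{- 3 x}}{3}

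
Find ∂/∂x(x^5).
5 x^{4}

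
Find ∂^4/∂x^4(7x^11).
55440 x^{7}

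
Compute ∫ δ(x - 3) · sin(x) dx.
\sin{\left(3 \right)}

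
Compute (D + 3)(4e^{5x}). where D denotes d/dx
32 e^{5 x}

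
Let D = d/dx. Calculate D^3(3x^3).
18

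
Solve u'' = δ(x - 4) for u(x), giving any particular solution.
\frac{|x - 4|}{2}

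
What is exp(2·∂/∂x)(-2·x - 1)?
- 2 x - 5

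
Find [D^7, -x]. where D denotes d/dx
-7D^{6}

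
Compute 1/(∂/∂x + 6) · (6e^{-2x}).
\frac{3 e^{- 2 x}}{2}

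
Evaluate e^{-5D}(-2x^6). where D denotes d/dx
- 2 x^{6} + 60 x^{5} - 750 x^{4} + 5000 x^{3} - 18750 x^{2} + 37500 x - 31250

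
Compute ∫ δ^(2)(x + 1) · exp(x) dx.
e^{-1}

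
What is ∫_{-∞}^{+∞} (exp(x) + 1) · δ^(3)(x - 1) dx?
- e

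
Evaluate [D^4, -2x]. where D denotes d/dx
-8D^{3}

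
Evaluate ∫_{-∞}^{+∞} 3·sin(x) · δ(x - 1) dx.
3 \sin{\left(1 \right)}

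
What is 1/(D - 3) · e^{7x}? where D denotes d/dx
\frac{e^{7 x}}{4}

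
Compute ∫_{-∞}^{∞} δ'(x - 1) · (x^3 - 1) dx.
-3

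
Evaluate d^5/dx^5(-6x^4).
0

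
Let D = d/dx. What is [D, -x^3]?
- 3 x^{2}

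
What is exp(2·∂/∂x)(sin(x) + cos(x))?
\sqrt{2} \sin{\left(x + \frac{\pi}{4} + 2 \right)}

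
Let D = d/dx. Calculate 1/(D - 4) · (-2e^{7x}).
- \frac{2 e^{7 x}}{3}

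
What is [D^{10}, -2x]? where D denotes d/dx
-20D^{9}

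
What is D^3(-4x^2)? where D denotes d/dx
0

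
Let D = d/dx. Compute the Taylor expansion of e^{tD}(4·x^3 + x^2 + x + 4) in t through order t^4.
4 t^{3} + t^{2} \left(12 x + 1\right) + t \left(12 x^{2} + 2 x + 1\right) + 4 x^{3} + x^{2} + x + 4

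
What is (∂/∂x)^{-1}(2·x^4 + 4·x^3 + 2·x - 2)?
\frac{2 x^{5}}{5} + x^{4} + x^{2} - 2 x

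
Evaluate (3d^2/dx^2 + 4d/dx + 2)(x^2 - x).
2 x^{2} + 6 x + 2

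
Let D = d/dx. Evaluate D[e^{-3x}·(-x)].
\left(3 x - 1\right) e^{- 3 x}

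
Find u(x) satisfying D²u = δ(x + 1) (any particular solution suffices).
\frac{|x + 1|}{2}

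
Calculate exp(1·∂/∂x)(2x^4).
2 x^{4} + 8 x^{3} + 12 x^{2} + 8 x + 2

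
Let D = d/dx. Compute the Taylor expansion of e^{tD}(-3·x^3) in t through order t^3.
- 3 t^{3} - 9 t^{2} x - 9 t x^{2} - 3 x^{3}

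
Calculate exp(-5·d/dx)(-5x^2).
- 5 x^{2} + 50 x - 125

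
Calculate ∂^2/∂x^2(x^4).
12 x^{2}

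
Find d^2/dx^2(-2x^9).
- 144 x^{7}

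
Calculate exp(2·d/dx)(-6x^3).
- 6 x^{3} - 36 x^{2} - 72 x - 48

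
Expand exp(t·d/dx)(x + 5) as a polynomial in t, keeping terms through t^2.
t + x + 5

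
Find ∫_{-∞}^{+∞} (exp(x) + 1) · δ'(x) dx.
-1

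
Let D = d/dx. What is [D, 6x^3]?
18 x^{2}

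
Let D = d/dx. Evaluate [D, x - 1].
1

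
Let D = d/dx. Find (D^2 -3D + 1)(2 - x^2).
x \left(6 - x\right)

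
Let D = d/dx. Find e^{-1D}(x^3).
x^{3} - 3 x^{2} + 3 x - 1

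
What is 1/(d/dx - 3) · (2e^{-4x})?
- \frac{2 e^{- 4 x}}{7}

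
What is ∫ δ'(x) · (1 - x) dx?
1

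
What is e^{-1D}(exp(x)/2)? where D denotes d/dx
\frac{e^{x - 1}}{2}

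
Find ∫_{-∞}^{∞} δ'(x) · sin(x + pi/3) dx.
- \frac{1}{2}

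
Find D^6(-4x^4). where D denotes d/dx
0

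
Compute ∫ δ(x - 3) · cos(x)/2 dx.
\frac{\cos{\left(3 \right)}}{2}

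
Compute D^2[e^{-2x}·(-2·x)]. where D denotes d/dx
8 \left(1 - x\right) e^{- 2 x}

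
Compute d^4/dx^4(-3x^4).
-72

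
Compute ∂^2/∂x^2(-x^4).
- 12 x^{2}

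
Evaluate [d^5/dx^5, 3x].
15\frac{d^{4}}{dx^{4}}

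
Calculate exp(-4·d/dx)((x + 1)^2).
x^{2} - 6 x + 9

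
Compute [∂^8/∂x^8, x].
8\frac{d^{7}}{dx^{7}}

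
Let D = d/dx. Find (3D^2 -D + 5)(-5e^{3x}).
- 145 e^{3 x}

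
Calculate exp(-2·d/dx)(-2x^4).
- 2 x^{4} + 16 x^{3} - 48 x^{2} + 64 x - 32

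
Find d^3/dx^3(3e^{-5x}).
- 375 e^{- 5 x}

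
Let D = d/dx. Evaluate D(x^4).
4 x^{3}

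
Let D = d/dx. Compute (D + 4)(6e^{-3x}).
6 e^{- 3 x}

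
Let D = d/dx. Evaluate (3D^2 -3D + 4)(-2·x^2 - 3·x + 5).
17 - 8 x^{2}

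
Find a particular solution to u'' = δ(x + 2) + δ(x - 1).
\frac{|x + 2|}{2} + \frac{|x - 1|}{2}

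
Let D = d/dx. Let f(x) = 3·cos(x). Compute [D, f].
- 3 \sin{\left(x \right)}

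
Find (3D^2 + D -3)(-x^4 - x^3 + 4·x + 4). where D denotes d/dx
3 x^{4} - x^{3} - 39 x^{2} - 30 x - 8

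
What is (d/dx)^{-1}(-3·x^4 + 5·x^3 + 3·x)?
- \frac{3 x^{5}}{5} + \frac{5 x^{4}}{4} + \frac{3 x^{2}}{2}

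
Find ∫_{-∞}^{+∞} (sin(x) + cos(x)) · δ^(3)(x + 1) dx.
\cos{\left(1 \right)} + \sin{\left(1 \right)}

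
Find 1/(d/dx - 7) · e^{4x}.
- \frac{e^{4 x}}{3}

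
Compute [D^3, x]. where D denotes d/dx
3D^{2}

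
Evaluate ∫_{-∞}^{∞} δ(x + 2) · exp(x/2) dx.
e^{-1}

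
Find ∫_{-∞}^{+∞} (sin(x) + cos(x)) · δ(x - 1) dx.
\cos{\left(1 \right)} + \sin{\left(1 \right)}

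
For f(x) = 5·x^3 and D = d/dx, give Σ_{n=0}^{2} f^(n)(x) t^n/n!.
5 x \left(3 t^{2} + 3 t x + x^{2}\right)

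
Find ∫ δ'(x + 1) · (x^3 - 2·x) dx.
-1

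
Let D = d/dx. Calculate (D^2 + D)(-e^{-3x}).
- 6 e^{- 3 x}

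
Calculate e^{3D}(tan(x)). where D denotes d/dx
\tan{\left(x + 3 \right)}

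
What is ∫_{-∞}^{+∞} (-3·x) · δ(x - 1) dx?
-3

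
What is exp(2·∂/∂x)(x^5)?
x^{5} + 10 x^{4} + 40 x^{3} + 80 x^{2} + 80 x + 32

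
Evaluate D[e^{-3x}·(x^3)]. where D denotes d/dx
3 x^{2} \left(1 - x\right) e^{- 3 x}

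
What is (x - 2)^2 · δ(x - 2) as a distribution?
0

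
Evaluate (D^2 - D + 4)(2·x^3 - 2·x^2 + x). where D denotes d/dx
8 x^{3} - 14 x^{2} + 20 x - 5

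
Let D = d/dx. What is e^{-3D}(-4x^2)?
- 4 x^{2} + 24 x - 36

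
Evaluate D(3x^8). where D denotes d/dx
24 x^{7}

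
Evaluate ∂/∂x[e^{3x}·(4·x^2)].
4 x \left(3 x + 2\right) e^{3 x}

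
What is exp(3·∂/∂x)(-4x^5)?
- 4 x^{5} - 60 x^{4} - 360 x^{3} - 1080 x^{2} - 1620 x - 972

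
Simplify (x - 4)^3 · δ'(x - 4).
0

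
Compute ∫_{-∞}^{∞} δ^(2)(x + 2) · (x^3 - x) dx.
-12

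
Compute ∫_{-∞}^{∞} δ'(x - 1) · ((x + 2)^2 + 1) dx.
-6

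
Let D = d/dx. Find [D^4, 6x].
24D^{3}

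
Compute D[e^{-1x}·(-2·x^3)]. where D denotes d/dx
2 x^{2} \left(x - 3\right) e^{- x}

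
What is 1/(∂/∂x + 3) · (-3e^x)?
- \frac{3 e^{x}}{4}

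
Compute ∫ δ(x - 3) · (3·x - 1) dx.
8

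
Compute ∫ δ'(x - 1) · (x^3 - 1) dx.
-3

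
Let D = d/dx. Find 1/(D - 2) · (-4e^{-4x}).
\frac{2 e^{- 4 x}}{3}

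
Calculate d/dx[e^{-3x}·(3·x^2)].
3 x \left(2 - 3 x\right) e^{- 3 x}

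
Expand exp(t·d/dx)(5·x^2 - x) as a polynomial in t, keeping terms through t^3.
5 t^{2} + t \left(10 x - 1\right) + 5 x^{2} - x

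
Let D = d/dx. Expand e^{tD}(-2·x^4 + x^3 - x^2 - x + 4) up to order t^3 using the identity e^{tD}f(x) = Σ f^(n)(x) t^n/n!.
t^{3} \left(1 - 8 x\right) + t^{2} \left(- 12 x^{2} + 3 x - 1\right) - t \left(8 x^{3} - 3 x^{2} + 2 x + 1\right) - 2 x^{4} + x^{3} - x^{2} - x + 4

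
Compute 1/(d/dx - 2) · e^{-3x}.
- \frac{e^{- 3 x}}{5}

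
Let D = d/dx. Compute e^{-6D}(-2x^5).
- 2 x^{5} + 60 x^{4} - 720 x^{3} + 4320 x^{2} - 12960 x + 15552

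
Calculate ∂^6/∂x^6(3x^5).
0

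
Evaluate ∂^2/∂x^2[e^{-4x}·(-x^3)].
2 x \left(- 8 x^{2} + 12 x - 3\right) e^{- 4 x}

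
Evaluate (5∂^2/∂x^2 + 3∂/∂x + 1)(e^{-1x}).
3 e^{- x}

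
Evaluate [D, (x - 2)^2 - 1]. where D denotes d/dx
2 x - 4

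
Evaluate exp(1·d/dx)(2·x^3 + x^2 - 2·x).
2 x^{3} + 7 x^{2} + 6 x + 1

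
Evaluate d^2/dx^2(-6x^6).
- 180 x^{4}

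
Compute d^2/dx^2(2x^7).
84 x^{5}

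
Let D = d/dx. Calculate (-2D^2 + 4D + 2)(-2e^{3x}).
8 e^{3 x}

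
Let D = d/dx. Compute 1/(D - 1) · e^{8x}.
\frac{e^{8 x}}{7}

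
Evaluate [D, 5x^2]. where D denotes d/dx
10 x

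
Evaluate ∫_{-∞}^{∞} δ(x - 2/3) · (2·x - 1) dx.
\frac{1}{3}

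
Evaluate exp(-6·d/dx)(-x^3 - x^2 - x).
- x^{3} + 17 x^{2} - 97 x + 186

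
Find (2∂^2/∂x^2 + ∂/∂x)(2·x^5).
10 x^{3} \left(x + 8\right)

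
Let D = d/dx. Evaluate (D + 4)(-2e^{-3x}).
- 2 e^{- 3 x}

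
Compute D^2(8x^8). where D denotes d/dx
448 x^{6}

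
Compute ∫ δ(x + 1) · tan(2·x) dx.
- \tan{\left(2 \right)}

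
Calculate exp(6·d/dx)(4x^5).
4 x^{5} + 120 x^{4} + 1440 x^{3} + 8640 x^{2} + 25920 x + 31104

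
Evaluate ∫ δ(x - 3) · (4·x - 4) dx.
8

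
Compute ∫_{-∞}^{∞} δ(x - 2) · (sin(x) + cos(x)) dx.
\cos{\left(2 \right)} + \sin{\left(2 \right)}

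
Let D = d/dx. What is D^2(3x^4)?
36 x^{2}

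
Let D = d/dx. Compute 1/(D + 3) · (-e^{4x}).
- \frac{e^{4 x}}{7}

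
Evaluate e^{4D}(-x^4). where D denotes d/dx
- x^{4} - 16 x^{3} - 96 x^{2} - 256 x - 256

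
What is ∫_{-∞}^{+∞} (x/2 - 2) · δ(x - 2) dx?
-1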